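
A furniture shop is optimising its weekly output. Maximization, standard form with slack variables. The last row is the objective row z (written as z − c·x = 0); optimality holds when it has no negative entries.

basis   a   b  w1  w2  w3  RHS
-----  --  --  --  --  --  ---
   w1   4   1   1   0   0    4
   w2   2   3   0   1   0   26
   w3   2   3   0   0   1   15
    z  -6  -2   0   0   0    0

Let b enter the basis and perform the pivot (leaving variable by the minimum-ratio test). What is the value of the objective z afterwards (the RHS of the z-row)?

8

Ratio test on column b — row 1: 4/1 = 4; row 2: 26/3 = 26/3; row 3: 15/3 = 5. Minimum is 4 at row 1 (w1 leaves); pivot element 1.
Pivot on row 1; the z-row RHS becomes 0 − (-2)·4 = 8.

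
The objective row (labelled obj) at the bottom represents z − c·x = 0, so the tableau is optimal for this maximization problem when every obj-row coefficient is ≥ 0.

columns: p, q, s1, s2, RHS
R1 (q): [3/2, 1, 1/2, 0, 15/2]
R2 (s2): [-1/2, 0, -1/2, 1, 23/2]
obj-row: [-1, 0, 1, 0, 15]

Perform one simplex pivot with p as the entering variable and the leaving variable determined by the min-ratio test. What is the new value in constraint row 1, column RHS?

5

Ratio test on column p — row 1: (15/2)/(3/2) = 5; row 2: entry -1/2 ≤ 0. Minimum is 5 at row 1 (q leaves); pivot element 3/2.
Divide row 1 by 3/2; eliminate column p from the other rows.
In the new row 1, the RHS entry is the old entry divided by the pivot: (15/2)/(3/2) = 5.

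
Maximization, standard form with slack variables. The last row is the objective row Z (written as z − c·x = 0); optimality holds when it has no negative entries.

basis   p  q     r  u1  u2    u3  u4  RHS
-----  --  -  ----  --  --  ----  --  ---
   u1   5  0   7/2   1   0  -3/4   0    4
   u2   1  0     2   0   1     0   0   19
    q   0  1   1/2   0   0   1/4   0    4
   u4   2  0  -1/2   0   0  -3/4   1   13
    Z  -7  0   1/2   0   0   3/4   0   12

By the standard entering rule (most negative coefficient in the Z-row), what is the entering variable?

Negative Z-row entries: p: -7.
The most negative is -7 in column p, so p enters.

p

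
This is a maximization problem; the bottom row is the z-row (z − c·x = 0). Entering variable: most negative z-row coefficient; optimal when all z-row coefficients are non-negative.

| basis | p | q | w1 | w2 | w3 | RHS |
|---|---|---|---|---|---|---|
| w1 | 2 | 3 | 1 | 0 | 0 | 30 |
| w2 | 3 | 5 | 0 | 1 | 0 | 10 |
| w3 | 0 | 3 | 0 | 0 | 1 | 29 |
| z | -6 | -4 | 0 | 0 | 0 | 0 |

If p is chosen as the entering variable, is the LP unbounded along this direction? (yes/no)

Column p has positive entries in row(s) 1, 2, so the ratio test bounds it — not unbounded.

no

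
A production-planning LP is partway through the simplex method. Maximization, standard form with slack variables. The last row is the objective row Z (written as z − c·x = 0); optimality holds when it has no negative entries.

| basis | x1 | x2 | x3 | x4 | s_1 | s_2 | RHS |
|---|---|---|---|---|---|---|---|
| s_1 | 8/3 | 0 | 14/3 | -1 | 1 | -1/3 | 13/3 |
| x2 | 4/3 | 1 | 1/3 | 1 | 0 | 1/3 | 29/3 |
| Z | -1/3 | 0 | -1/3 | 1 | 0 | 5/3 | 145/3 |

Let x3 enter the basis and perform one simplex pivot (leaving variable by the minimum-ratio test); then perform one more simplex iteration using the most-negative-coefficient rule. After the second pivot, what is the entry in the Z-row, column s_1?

Ratio test on column x3 — row 1: (13/3)/(14/3) = 13/14; row 2: (29/3)/(1/3) = 29. Minimum is 13/14 at row 1 (s_1 leaves); pivot element 14/3.
Divide row 1 by 14/3; eliminate column x3 from the other rows.
Second iteration: most negative Z-row entry is -1/7 in column x1, so x1 enters.
Ratio test on column x1 — row 1: (13/14)/(4/7) = 13/8; row 2: (131/14)/(8/7) = 131/16. Minimum is 13/8 at row 1 (x3 leaves); pivot element 4/7.
Divide row 1 by 4/7; eliminate column x1 from the other rows.
After both pivots, the entry at the Z-row, column s_1 is 1/8.

1/8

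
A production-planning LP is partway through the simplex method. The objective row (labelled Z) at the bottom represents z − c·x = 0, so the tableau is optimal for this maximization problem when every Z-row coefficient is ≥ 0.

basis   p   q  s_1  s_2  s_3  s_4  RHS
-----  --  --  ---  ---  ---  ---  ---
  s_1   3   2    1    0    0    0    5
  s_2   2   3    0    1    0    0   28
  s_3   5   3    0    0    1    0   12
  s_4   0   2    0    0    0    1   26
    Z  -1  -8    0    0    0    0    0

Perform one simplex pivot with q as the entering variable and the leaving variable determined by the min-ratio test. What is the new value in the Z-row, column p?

Ratio test on column q — row 1: 5/2 = 5/2; row 2: 28/3 = 28/3; row 3: 12/3 = 4; row 4: 26/2 = 13. Minimum is 5/2 at row 1 (s_1 leaves); pivot element 2.
Divide row 1 by 2; eliminate column q from the other rows.
Z-row update in column p: -1 − (-8)·(3/2) = 11.

11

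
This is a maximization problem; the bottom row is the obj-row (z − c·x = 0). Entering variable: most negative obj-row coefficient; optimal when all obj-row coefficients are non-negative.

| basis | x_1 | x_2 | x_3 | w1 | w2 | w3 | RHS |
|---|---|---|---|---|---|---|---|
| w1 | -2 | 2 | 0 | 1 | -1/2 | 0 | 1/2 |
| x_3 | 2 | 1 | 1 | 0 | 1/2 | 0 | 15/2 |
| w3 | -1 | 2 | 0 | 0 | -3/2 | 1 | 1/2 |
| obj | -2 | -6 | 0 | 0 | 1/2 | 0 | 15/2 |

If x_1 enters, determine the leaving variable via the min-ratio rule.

x_3

Column x_1 entries and ratios — w1: -2 ≤ 0, skip; x_3: (15/2)/2 = 15/4; w3: -1 ≤ 0, skip.
Smallest ratio is 15/4 in the row of x_3, so x_3 leaves.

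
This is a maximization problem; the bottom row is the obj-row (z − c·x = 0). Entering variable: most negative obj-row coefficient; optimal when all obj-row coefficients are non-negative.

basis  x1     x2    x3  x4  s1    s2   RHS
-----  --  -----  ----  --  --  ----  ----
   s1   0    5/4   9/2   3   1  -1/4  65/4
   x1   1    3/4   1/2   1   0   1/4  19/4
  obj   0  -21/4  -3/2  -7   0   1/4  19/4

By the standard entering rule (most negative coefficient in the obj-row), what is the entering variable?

Negative obj-row entries: x2: -21/4, x3: -3/2, x4: -7.
The most negative is -7 in column x4, so x4 enters.

x4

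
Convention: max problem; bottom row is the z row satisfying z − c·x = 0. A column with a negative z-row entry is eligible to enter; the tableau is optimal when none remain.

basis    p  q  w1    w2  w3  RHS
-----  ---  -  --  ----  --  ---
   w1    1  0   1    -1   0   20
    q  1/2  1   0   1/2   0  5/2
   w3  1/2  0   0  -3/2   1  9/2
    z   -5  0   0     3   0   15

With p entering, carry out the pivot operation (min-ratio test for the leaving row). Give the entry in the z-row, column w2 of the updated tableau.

8

Ratio test on column p — row 1: 20/1 = 20; row 2: (5/2)/(1/2) = 5; row 3: (9/2)/(1/2) = 9. Minimum is 5 at row 2 (q leaves); pivot element 1/2.
Divide row 2 by 1/2; eliminate column p from the other rows.
z-row update in column w2: 3 − (-5)·1 = 8.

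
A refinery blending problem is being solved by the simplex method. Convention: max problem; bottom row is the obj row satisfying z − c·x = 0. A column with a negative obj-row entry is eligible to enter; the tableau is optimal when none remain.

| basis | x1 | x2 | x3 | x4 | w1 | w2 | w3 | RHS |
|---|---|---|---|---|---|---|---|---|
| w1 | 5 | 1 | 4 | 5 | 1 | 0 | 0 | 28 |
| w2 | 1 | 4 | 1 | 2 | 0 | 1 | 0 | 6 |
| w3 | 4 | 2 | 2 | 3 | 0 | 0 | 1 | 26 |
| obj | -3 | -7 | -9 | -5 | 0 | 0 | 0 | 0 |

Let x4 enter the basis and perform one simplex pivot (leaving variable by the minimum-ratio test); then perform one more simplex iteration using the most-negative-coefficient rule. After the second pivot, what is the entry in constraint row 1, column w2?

Ratio test on column x4 — row 1: 28/5 = 28/5; row 2: 6/2 = 3; row 3: 26/3 = 26/3. Minimum is 3 at row 2 (w2 leaves); pivot element 2.
Divide row 2 by 2; eliminate column x4 from the other rows.
Second iteration: most negative obj-row entry is -13/2 in column x3, so x3 enters.
Ratio test on column x3 — row 1: 13/(3/2) = 26/3; row 2: 3/(1/2) = 6; row 3: 17/(1/2) = 34. Minimum is 6 at row 2 (x4 leaves); pivot element 1/2.
Divide row 2 by 1/2; eliminate column x3 from the other rows.
After both pivots, the entry at constraint row 1, column w2 is -4.

-4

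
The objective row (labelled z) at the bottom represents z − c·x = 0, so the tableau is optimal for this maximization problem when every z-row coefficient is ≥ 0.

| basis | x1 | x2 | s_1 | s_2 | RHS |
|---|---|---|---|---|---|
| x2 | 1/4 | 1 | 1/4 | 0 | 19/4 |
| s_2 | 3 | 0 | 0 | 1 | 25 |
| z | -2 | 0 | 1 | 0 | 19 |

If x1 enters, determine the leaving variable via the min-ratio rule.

Column x1 entries and ratios — x2: (19/4)/(1/4) = 19; s_2: 25/3 = 25/3.
Smallest ratio is 25/3 in the row of s_2, so s_2 leaves.

s_2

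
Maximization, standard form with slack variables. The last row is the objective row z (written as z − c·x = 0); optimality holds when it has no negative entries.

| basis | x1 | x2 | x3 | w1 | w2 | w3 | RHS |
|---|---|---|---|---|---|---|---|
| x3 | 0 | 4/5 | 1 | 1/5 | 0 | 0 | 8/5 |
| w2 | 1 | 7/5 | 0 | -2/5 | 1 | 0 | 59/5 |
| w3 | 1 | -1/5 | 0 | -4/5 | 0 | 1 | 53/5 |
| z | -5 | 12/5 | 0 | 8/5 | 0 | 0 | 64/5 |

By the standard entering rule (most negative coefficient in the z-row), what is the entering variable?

x1

Negative z-row entries: x1: -5.
The most negative is -5 in column x1, so x1 enters.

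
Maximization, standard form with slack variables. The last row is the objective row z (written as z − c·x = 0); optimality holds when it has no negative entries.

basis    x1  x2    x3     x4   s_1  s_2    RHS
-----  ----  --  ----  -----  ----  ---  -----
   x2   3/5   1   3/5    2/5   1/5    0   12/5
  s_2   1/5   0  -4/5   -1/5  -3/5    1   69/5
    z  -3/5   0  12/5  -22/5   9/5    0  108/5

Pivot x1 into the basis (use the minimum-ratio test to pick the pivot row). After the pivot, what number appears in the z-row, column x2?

Ratio test on column x1 — row 1: (12/5)/(3/5) = 4; row 2: (69/5)/(1/5) = 69. Minimum is 4 at row 1 (x2 leaves); pivot element 3/5.
Divide row 1 by 3/5; eliminate column x1 from the other rows.
z-row update in column x2: 0 − (-3/5)·(5/3) = 1.

1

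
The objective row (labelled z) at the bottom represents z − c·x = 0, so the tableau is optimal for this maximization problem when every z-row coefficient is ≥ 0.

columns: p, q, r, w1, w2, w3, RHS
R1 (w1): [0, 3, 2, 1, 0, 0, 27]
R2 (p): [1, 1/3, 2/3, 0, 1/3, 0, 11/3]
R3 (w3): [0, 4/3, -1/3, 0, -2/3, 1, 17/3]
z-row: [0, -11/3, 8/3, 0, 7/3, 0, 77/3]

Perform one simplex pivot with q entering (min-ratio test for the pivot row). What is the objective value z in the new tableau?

165/4

Ratio test on column q — row 1: 27/3 = 9; row 2: (11/3)/(1/3) = 11; row 3: (17/3)/(4/3) = 17/4. Minimum is 17/4 at row 3 (w3 leaves); pivot element 4/3.
Pivot on row 3; the z-row RHS becomes 77/3 − (-11/3)·(17/4) = 165/4.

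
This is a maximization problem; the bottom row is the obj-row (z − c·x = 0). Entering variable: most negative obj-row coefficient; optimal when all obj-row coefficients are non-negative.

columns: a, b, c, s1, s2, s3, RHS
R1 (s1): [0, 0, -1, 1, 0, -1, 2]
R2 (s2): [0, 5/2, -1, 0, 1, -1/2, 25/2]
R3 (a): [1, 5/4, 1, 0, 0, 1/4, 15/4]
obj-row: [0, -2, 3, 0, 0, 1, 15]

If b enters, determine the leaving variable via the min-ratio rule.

a

Column b entries and ratios — s1: 0 ≤ 0, skip; s2: (25/2)/(5/2) = 5; a: (15/4)/(5/4) = 3.
Smallest ratio is 3 in the row of a, so a leaves.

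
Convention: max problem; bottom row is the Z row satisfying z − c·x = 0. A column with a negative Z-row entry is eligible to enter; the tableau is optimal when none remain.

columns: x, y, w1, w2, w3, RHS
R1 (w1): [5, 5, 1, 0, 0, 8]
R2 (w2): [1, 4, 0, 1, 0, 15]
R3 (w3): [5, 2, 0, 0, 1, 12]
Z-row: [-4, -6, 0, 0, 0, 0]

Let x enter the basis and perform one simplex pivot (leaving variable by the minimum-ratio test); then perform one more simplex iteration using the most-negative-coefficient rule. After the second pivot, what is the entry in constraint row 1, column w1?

Ratio test on column x — row 1: 8/5 = 8/5; row 2: 15/1 = 15; row 3: 12/5 = 12/5. Minimum is 8/5 at row 1 (w1 leaves); pivot element 5.
Divide row 1 by 5; eliminate column x from the other rows.
Second iteration: most negative Z-row entry is -2 in column y, so y enters.
Ratio test on column y — row 1: (8/5)/1 = 8/5; row 2: (67/5)/3 = 67/15; row 3: entry -3 ≤ 0. Minimum is 8/5 at row 1 (x leaves); pivot element 1.
Divide row 1 by 1; eliminate column y from the other rows.
After both pivots, the entry at constraint row 1, column w1 is 1/5.

1/5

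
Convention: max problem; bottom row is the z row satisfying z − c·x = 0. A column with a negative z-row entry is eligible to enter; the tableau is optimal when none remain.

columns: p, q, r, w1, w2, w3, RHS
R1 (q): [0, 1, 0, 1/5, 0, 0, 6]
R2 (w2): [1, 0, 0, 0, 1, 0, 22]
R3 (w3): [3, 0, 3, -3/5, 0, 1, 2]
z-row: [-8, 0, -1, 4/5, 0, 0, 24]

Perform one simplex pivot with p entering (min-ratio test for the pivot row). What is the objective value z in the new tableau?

88/3

Ratio test on column p — row 1: entry 0 ≤ 0; row 2: 22/1 = 22; row 3: 2/3 = 2/3. Minimum is 2/3 at row 3 (w3 leaves); pivot element 3.
Pivot on row 3; the z-row RHS becomes 24 − (-8)·(2/3) = 88/3.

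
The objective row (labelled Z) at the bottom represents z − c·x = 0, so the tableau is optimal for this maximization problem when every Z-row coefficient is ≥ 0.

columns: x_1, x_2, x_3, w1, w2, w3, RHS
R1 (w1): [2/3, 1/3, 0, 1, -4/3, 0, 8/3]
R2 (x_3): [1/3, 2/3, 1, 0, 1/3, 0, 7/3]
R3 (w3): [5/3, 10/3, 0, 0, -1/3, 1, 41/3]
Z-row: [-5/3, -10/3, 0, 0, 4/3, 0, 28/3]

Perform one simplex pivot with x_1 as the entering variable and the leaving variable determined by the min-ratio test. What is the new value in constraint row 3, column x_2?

Ratio test on column x_1 — row 1: (8/3)/(2/3) = 4; row 2: (7/3)/(1/3) = 7; row 3: (41/3)/(5/3) = 41/5. Minimum is 4 at row 1 (w1 leaves); pivot element 2/3.
Divide row 1 by 2/3; eliminate column x_1 from the other rows.
Row 3 update in column x_2: 10/3 − (5/3)·(1/2) = 5/2.

5/2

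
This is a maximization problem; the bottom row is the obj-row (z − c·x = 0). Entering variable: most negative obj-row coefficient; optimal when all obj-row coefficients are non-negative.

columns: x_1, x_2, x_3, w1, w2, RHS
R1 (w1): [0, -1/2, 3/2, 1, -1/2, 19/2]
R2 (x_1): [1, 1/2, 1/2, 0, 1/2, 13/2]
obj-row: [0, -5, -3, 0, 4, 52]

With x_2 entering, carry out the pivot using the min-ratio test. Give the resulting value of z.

117

Ratio test on column x_2 — row 1: entry -1/2 ≤ 0; row 2: (13/2)/(1/2) = 13. Minimum is 13 at row 2 (x_1 leaves); pivot element 1/2.
Pivot on row 2; the obj-row RHS becomes 52 − (-5)·13 = 117.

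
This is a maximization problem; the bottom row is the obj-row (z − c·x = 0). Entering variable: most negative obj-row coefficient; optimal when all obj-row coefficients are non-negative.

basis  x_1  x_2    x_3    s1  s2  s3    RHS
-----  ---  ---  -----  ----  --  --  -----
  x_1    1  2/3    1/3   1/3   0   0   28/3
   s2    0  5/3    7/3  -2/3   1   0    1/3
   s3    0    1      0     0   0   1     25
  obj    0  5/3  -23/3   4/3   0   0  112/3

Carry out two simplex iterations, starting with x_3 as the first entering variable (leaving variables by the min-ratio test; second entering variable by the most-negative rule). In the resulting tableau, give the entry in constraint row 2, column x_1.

2/3

Ratio test on column x_3 — row 1: (28/3)/(1/3) = 28; row 2: (1/3)/(7/3) = 1/7; row 3: entry 0 ≤ 0. Minimum is 1/7 at row 2 (s2 leaves); pivot element 7/3.
Divide row 2 by 7/3; eliminate column x_3 from the other rows.
Second iteration: most negative obj-row entry is -6/7 in column s1, so s1 enters.
Ratio test on column s1 — row 1: (65/7)/(3/7) = 65/3; row 2: entry -2/7 ≤ 0; row 3: entry 0 ≤ 0. Minimum is 65/3 at row 1 (x_1 leaves); pivot element 3/7.
Divide row 1 by 3/7; eliminate column s1 from the other rows.
After both pivots, the entry at constraint row 2, column x_1 is 2/3.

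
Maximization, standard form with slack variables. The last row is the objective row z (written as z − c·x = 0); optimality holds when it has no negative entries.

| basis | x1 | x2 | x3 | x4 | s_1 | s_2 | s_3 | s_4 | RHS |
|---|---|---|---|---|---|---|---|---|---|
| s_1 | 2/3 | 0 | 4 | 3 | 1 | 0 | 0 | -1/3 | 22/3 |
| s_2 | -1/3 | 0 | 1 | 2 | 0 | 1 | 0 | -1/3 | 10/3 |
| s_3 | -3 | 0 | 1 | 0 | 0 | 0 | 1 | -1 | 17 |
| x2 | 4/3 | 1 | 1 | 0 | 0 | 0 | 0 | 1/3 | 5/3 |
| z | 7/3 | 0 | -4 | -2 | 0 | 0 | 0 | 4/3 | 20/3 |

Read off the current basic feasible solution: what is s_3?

s_3 is basic (row 3); its value is the RHS of that row, 17.

17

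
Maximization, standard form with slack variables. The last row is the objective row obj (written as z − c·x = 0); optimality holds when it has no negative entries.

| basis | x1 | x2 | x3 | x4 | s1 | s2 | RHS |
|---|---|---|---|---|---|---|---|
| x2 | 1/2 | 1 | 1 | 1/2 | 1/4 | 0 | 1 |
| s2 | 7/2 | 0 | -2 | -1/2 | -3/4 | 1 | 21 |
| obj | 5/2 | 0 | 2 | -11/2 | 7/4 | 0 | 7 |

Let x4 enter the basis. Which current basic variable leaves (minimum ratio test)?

x2

Column x4 entries and ratios — x2: 1/(1/2) = 2; s2: -1/2 ≤ 0, skip.
Smallest ratio is 2 in the row of x2, so x2 leaves.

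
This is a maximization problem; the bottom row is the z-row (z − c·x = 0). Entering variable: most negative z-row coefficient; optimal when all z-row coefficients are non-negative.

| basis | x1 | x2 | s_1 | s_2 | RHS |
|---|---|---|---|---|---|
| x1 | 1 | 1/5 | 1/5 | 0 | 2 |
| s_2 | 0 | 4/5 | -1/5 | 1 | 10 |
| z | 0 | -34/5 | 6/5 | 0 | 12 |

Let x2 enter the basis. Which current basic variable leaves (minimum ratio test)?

x1

Column x2 entries and ratios — x1: 2/(1/5) = 10; s_2: 10/(4/5) = 25/2.
Smallest ratio is 10 in the row of x1, so x1 leaves.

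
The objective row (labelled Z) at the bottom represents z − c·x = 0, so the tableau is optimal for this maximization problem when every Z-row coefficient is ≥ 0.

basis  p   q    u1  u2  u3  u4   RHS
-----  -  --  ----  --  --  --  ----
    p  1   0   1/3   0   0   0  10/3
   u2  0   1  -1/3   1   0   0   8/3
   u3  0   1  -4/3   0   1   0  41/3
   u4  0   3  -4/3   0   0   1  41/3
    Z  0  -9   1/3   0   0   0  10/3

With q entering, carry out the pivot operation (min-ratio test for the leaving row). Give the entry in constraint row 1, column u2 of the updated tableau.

0

Ratio test on column q — row 1: entry 0 ≤ 0; row 2: (8/3)/1 = 8/3; row 3: (41/3)/1 = 41/3; row 4: (41/3)/3 = 41/9. Minimum is 8/3 at row 2 (u2 leaves); pivot element 1.
Divide row 2 by 1; eliminate column q from the other rows.
Row 1 update in column u2: 0 − 0·1 = 0.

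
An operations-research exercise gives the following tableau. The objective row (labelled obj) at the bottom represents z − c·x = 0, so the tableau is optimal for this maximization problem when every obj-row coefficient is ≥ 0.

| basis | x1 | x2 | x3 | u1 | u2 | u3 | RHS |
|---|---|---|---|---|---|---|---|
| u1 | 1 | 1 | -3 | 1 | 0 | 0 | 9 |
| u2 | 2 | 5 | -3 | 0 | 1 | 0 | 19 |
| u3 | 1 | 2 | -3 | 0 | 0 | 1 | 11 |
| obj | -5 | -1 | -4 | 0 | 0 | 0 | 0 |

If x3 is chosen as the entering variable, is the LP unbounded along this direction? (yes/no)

yes

Every constraint-row entry in column x3 is ≤ 0, so increasing x3 is unbounded.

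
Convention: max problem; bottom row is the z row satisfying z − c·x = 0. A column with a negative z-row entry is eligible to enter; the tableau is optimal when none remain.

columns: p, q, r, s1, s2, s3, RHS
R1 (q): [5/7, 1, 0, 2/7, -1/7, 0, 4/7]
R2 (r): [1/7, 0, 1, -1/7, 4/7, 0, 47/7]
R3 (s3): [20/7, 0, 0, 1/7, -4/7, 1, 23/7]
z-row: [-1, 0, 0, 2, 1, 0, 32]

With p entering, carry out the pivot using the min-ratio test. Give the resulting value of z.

Ratio test on column p — row 1: (4/7)/(5/7) = 4/5; row 2: (47/7)/(1/7) = 47; row 3: (23/7)/(20/7) = 23/20. Minimum is 4/5 at row 1 (q leaves); pivot element 5/7.
Pivot on row 1; the z-row RHS becomes 32 − (-1)·(4/5) = 164/5.

164/5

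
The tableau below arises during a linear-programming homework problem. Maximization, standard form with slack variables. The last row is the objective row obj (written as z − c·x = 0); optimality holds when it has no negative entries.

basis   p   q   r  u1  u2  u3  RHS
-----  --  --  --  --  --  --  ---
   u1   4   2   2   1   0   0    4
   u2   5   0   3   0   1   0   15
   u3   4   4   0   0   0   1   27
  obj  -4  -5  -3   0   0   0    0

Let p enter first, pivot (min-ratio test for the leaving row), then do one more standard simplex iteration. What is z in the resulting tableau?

10

Ratio test on column p — row 1: 4/4 = 1; row 2: 15/5 = 3; row 3: 27/4 = 27/4. Minimum is 1 at row 1 (u1 leaves); pivot element 4.
Pivot on row 1; the obj-row RHS becomes 0 − (-4)·1 = 4.
Next entering variable (most negative obj-row entry -3): q.
Ratio test on column q — row 1: 1/(1/2) = 2; row 2: entry -5/2 ≤ 0; row 3: 23/2 = 23/2. Minimum is 2 at row 1 (p leaves); pivot element 1/2.
After the second pivot the obj-row RHS is 4 − (-3)·2 = 10.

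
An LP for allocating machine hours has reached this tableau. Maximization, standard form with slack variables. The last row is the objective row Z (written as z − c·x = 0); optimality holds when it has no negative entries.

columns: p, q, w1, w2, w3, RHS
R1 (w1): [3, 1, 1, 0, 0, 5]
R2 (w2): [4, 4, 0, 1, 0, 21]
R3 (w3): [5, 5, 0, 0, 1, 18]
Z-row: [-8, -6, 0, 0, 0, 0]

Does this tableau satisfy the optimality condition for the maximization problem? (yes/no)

no

The Z-row has a negative entry -8 in column p, so it is not optimal.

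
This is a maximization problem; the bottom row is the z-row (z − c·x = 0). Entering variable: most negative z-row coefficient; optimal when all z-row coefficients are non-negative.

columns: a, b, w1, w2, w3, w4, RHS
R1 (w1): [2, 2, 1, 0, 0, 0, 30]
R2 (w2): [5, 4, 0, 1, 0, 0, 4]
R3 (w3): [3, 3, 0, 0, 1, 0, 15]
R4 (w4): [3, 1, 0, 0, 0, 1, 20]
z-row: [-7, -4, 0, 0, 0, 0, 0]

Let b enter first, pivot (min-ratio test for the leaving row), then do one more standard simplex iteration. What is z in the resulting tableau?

28/5

Ratio test on column b — row 1: 30/2 = 15; row 2: 4/4 = 1; row 3: 15/3 = 5; row 4: 20/1 = 20. Minimum is 1 at row 2 (w2 leaves); pivot element 4.
Pivot on row 2; the z-row RHS becomes 0 − (-4)·1 = 4.
Next entering variable (most negative z-row entry -2): a.
Ratio test on column a — row 1: entry -1/2 ≤ 0; row 2: 1/(5/4) = 4/5; row 3: entry -3/4 ≤ 0; row 4: 19/(7/4) = 76/7. Minimum is 4/5 at row 2 (b leaves); pivot element 5/4.
After the second pivot the z-row RHS is 4 − (-2)·(4/5) = 28/5.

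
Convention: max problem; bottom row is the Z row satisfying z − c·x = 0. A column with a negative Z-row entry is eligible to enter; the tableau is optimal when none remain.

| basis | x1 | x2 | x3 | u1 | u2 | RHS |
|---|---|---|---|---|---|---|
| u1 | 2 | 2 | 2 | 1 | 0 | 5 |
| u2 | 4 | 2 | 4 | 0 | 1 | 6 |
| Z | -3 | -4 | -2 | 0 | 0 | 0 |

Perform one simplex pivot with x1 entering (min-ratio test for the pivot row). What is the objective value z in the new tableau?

9/2

Ratio test on column x1 — row 1: 5/2 = 5/2; row 2: 6/4 = 3/2. Minimum is 3/2 at row 2 (u2 leaves); pivot element 4.
Pivot on row 2; the Z-row RHS becomes 0 − (-3)·(3/2) = 9/2.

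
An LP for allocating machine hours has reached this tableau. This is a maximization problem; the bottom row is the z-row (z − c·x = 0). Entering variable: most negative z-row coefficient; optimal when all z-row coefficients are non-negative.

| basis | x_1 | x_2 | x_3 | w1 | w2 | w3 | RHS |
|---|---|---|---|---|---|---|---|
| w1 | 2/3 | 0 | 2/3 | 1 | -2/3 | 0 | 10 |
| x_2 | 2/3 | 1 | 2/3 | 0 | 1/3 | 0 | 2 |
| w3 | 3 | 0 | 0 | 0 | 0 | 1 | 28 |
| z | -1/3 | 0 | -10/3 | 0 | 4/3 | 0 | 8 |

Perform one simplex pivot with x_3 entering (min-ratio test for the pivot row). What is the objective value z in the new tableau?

Ratio test on column x_3 — row 1: 10/(2/3) = 15; row 2: 2/(2/3) = 3; row 3: entry 0 ≤ 0. Minimum is 3 at row 2 (x_2 leaves); pivot element 2/3.
Pivot on row 2; the z-row RHS becomes 8 − (-10/3)·3 = 18.

18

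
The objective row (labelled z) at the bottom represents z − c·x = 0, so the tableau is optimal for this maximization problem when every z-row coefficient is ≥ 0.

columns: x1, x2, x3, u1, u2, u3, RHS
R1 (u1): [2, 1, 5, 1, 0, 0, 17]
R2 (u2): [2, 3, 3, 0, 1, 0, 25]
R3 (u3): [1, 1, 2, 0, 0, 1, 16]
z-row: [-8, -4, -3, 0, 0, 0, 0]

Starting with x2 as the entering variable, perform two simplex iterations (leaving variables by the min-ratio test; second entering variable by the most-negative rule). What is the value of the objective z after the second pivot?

Ratio test on column x2 — row 1: 17/1 = 17; row 2: 25/3 = 25/3; row 3: 16/1 = 16. Minimum is 25/3 at row 2 (u2 leaves); pivot element 3.
Pivot on row 2; the z-row RHS becomes 0 − (-4)·(25/3) = 100/3.
Next entering variable (most negative z-row entry -16/3): x1.
Ratio test on column x1 — row 1: (26/3)/(4/3) = 13/2; row 2: (25/3)/(2/3) = 25/2; row 3: (23/3)/(1/3) = 23. Minimum is 13/2 at row 1 (u1 leaves); pivot element 4/3.
After the second pivot the z-row RHS is 100/3 − (-16/3)·(13/2) = 68.

68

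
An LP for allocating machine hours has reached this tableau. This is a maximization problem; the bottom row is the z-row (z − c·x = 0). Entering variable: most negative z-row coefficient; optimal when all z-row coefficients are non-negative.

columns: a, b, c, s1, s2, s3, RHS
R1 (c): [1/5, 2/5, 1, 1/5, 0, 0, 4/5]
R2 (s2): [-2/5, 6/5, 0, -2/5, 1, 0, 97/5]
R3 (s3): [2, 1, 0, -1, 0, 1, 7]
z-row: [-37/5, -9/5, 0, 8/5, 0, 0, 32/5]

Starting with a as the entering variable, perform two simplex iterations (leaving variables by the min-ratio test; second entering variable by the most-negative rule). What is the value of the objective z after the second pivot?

Ratio test on column a — row 1: (4/5)/(1/5) = 4; row 2: entry -2/5 ≤ 0; row 3: 7/2 = 7/2. Minimum is 7/2 at row 3 (s3 leaves); pivot element 2.
Pivot on row 3; the z-row RHS becomes 32/5 − (-37/5)·(7/2) = 323/10.
Next entering variable (most negative z-row entry -21/10): s1.
Ratio test on column s1 — row 1: (1/10)/(3/10) = 1/3; row 2: entry -3/5 ≤ 0; row 3: entry -1/2 ≤ 0. Minimum is 1/3 at row 1 (c leaves); pivot element 3/10.
After the second pivot the z-row RHS is 323/10 − (-21/10)·(1/3) = 33.

33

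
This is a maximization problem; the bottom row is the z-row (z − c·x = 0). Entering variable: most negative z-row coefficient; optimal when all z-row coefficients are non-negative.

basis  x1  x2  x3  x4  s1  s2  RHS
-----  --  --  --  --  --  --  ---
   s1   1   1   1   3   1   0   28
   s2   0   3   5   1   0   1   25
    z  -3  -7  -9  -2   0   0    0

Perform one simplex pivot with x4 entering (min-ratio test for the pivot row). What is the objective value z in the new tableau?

Ratio test on column x4 — row 1: 28/3 = 28/3; row 2: 25/1 = 25. Minimum is 28/3 at row 1 (s1 leaves); pivot element 3.
Pivot on row 1; the z-row RHS becomes 0 − (-2)·(28/3) = 56/3.

56/3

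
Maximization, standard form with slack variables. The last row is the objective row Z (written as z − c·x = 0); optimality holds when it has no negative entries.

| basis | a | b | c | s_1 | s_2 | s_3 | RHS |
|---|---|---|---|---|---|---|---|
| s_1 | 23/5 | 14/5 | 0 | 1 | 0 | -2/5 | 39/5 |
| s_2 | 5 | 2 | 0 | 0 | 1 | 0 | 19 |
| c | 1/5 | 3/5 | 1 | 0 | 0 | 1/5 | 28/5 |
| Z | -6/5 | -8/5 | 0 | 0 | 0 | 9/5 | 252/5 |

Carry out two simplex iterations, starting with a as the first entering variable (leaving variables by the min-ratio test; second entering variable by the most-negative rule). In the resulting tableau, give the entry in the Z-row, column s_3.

Ratio test on column a — row 1: (39/5)/(23/5) = 39/23; row 2: 19/5 = 19/5; row 3: (28/5)/(1/5) = 28. Minimum is 39/23 at row 1 (s_1 leaves); pivot element 23/5.
Divide row 1 by 23/5; eliminate column a from the other rows.
Second iteration: most negative Z-row entry is -20/23 in column b, so b enters.
Ratio test on column b — row 1: (39/23)/(14/23) = 39/14; row 2: entry -24/23 ≤ 0; row 3: (121/23)/(11/23) = 11. Minimum is 39/14 at row 1 (a leaves); pivot element 14/23.
Divide row 1 by 14/23; eliminate column b from the other rows.
After both pivots, the entry at the Z-row, column s_3 is 11/7.

11/7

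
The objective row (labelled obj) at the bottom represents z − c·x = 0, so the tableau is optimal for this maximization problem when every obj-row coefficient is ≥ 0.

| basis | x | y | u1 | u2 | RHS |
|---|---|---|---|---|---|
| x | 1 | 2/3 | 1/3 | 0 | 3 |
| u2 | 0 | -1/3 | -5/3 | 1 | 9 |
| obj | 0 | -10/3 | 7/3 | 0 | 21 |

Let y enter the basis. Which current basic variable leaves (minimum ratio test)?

Column y entries and ratios — x: 3/(2/3) = 9/2; u2: -1/3 ≤ 0, skip.
Smallest ratio is 9/2 in the row of x, so x leaves.

x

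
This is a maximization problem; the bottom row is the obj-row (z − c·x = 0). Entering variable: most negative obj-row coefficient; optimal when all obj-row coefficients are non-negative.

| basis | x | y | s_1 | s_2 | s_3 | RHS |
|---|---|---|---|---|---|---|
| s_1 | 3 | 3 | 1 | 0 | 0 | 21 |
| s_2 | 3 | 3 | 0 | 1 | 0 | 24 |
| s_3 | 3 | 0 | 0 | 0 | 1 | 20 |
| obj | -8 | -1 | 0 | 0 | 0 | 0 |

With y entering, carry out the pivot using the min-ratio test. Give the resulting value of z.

Ratio test on column y — row 1: 21/3 = 7; row 2: 24/3 = 8; row 3: entry 0 ≤ 0. Minimum is 7 at row 1 (s_1 leaves); pivot element 3.
Pivot on row 1; the obj-row RHS becomes 0 − (-1)·7 = 7.

7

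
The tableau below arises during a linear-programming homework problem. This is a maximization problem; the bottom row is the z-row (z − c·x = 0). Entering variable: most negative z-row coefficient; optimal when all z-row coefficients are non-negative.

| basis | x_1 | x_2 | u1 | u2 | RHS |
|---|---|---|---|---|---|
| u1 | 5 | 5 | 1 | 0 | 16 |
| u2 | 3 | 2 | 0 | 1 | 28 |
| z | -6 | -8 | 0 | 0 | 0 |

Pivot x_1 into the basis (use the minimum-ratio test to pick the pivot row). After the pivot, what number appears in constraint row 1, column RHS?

Ratio test on column x_1 — row 1: 16/5 = 16/5; row 2: 28/3 = 28/3. Minimum is 16/5 at row 1 (u1 leaves); pivot element 5.
Divide row 1 by 5; eliminate column x_1 from the other rows.
In the new row 1, the RHS entry is the old entry divided by the pivot: 16/5 = 16/5.

16/5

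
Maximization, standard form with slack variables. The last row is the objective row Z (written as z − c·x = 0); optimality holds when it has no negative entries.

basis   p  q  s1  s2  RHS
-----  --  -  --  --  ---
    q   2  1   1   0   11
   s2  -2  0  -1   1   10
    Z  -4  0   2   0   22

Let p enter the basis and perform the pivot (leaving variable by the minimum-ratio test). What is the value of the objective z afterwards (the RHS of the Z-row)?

44

Ratio test on column p — row 1: 11/2 = 11/2; row 2: entry -2 ≤ 0. Minimum is 11/2 at row 1 (q leaves); pivot element 2.
Pivot on row 1; the Z-row RHS becomes 22 − (-4)·(11/2) = 44.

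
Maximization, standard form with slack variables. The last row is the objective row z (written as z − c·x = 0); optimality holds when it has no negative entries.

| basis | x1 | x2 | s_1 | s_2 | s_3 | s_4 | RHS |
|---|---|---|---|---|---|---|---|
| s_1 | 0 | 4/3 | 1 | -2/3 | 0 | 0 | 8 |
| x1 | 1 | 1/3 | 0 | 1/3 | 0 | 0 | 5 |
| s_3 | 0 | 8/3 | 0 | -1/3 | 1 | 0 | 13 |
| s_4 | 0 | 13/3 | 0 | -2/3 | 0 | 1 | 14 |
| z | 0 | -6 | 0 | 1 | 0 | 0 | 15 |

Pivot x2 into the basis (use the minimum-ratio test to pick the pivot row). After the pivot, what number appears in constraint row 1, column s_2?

-6/13

Ratio test on column x2 — row 1: 8/(4/3) = 6; row 2: 5/(1/3) = 15; row 3: 13/(8/3) = 39/8; row 4: 14/(13/3) = 42/13. Minimum is 42/13 at row 4 (s_4 leaves); pivot element 13/3.
Divide row 4 by 13/3; eliminate column x2 from the other rows.
Row 1 update in column s_2: -2/3 − (4/3)·(-2/13) = -6/13.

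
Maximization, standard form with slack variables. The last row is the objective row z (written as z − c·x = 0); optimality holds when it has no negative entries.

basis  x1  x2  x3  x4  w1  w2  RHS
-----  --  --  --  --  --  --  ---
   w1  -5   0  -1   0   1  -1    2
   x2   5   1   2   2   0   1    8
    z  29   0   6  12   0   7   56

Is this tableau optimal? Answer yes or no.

yes

Every z-row coefficient is ≥ 0, so the tableau is optimal.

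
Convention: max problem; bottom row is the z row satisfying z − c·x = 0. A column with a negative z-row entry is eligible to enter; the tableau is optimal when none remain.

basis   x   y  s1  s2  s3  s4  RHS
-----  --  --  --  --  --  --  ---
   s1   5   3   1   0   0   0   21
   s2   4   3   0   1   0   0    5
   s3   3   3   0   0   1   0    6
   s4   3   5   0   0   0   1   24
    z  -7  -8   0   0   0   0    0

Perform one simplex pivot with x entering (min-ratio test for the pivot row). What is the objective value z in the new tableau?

35/4

Ratio test on column x — row 1: 21/5 = 21/5; row 2: 5/4 = 5/4; row 3: 6/3 = 2; row 4: 24/3 = 8. Minimum is 5/4 at row 2 (s2 leaves); pivot element 4.
Pivot on row 2; the z-row RHS becomes 0 − (-7)·(5/4) = 35/4.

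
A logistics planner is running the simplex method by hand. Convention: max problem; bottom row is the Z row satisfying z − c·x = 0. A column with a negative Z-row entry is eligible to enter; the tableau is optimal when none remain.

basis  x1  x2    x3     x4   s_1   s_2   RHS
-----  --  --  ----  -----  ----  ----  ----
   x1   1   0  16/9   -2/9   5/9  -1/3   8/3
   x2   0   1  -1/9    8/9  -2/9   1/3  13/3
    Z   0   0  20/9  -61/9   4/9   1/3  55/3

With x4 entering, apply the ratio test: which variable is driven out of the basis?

x2

Column x4 entries and ratios — x1: -2/9 ≤ 0, skip; x2: (13/3)/(8/9) = 39/8.
Smallest ratio is 39/8 in the row of x2, so x2 leaves.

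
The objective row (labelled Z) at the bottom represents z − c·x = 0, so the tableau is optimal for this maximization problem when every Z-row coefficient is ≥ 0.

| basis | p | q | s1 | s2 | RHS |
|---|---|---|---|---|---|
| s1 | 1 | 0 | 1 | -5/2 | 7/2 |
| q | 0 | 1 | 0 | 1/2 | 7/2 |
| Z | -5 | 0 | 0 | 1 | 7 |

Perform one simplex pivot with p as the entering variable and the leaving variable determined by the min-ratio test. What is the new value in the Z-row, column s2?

Ratio test on column p — row 1: (7/2)/1 = 7/2; row 2: entry 0 ≤ 0. Minimum is 7/2 at row 1 (s1 leaves); pivot element 1.
Divide row 1 by 1; eliminate column p from the other rows.
Z-row update in column s2: 1 − (-5)·(-5/2) = -23/2.

-23/2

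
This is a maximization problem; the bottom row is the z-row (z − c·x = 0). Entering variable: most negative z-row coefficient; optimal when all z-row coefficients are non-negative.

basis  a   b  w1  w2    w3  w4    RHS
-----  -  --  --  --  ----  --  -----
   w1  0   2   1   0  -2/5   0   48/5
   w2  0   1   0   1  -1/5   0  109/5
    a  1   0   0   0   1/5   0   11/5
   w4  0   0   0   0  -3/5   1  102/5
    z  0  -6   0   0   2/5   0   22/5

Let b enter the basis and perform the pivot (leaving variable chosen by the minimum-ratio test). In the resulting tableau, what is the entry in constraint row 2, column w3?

Ratio test on column b — row 1: (48/5)/2 = 24/5; row 2: (109/5)/1 = 109/5; row 3: entry 0 ≤ 0; row 4: entry 0 ≤ 0. Minimum is 24/5 at row 1 (w1 leaves); pivot element 2.
Divide row 1 by 2; eliminate column b from the other rows.
Row 2 update in column w3: -1/5 − 1·(-1/5) = 0.

0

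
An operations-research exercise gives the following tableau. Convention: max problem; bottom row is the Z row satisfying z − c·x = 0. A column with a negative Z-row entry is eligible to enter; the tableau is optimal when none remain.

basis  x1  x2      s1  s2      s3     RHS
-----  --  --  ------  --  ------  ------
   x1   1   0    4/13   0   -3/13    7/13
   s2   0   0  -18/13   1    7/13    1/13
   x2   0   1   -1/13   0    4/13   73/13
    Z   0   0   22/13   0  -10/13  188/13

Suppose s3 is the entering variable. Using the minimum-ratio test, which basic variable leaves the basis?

Column s3 entries and ratios — x1: -3/13 ≤ 0, skip; s2: (1/13)/(7/13) = 1/7; x2: (73/13)/(4/13) = 73/4.
Smallest ratio is 1/7 in the row of s2, so s2 leaves.

s2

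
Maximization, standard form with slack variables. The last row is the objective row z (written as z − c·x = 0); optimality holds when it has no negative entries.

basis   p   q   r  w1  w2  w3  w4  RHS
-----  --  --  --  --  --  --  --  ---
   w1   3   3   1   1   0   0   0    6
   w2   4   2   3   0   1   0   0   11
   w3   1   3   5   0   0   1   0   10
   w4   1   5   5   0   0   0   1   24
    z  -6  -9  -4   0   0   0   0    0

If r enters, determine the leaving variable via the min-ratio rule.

w3

Column r entries and ratios — w1: 6/1 = 6; w2: 11/3 = 11/3; w3: 10/5 = 2; w4: 24/5 = 24/5.
Smallest ratio is 2 in the row of w3, so w3 leaves.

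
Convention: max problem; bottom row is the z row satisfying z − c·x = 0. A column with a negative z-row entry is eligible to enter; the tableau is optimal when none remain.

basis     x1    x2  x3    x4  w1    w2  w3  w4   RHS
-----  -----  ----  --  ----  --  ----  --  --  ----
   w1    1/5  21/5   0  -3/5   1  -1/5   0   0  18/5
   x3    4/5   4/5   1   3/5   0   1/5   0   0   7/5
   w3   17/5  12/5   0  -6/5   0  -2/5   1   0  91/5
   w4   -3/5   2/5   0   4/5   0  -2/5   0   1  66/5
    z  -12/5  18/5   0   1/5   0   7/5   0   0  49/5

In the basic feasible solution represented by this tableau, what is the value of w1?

18/5

w1 is basic (row 1); its value is the RHS of that row, 18/5.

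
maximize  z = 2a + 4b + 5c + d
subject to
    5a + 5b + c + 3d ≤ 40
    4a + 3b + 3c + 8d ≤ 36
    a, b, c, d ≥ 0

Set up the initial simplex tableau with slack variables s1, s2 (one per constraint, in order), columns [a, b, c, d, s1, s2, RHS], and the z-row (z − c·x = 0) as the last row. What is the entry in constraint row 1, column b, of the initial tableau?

Constraint 1 has coefficient 5 on b.

5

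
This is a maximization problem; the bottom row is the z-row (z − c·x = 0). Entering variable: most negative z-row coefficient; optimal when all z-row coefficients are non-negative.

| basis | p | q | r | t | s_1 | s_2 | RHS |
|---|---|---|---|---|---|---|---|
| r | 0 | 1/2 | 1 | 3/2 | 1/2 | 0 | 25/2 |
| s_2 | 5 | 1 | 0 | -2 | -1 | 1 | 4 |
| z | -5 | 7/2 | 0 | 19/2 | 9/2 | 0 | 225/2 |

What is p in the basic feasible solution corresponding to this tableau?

0

p is not in the basis, so in the current basic feasible solution p = 0.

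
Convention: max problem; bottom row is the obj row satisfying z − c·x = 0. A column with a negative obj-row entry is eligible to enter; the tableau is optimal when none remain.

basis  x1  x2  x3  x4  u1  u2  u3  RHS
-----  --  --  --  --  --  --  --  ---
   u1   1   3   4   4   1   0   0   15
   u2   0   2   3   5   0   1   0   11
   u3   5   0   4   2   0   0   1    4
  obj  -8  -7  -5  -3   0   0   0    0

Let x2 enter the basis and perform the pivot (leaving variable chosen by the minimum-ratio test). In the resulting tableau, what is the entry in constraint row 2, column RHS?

Ratio test on column x2 — row 1: 15/3 = 5; row 2: 11/2 = 11/2; row 3: entry 0 ≤ 0. Minimum is 5 at row 1 (u1 leaves); pivot element 3.
Divide row 1 by 3; eliminate column x2 from the other rows.
Row 2 update in column RHS: 11 − 2·5 = 1.

1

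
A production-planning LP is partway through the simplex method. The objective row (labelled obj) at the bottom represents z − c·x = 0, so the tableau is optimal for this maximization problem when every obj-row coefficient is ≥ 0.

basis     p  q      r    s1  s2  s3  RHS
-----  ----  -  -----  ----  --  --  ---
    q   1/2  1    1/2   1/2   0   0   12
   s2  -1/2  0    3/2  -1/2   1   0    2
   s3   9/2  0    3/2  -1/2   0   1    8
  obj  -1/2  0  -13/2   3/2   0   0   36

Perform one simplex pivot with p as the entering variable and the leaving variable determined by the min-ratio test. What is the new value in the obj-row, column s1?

Ratio test on column p — row 1: 12/(1/2) = 24; row 2: entry -1/2 ≤ 0; row 3: 8/(9/2) = 16/9. Minimum is 16/9 at row 3 (s3 leaves); pivot element 9/2.
Divide row 3 by 9/2; eliminate column p from the other rows.
obj-row update in column s1: 3/2 − (-1/2)·(-1/9) = 13/9.

13/9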